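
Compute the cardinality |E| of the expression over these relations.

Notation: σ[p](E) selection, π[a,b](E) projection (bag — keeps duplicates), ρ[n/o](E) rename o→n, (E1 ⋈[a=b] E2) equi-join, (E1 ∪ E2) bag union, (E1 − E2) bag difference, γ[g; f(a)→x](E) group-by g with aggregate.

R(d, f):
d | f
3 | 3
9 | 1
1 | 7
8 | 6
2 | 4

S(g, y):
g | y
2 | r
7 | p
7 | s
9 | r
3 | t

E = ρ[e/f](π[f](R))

Row counts bottom-up:
  R → 5
  π[f](R) → 5
  ρ[e/f](π[f](R)) → 5

|E| = 5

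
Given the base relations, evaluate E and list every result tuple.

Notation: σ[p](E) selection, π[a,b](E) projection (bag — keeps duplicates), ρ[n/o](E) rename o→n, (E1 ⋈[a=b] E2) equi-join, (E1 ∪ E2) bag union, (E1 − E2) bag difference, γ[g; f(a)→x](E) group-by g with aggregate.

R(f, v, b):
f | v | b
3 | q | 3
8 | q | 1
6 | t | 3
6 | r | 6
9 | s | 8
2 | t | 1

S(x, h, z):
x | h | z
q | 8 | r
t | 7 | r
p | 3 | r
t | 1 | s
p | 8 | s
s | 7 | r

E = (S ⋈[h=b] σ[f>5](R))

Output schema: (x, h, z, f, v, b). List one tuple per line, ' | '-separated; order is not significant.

Row counts bottom-up:
  S → 6
  R → 6
  σ[f>5](R) → 4
  (S ⋈[h=b] σ[f>5](R)) → 4

== RESULT ==
x | h | z | f | v | b
p | 3 | r | 6 | t | 3
p | 8 | s | 9 | s | 8
q | 8 | r | 9 | s | 8
t | 1 | s | 8 | q | 1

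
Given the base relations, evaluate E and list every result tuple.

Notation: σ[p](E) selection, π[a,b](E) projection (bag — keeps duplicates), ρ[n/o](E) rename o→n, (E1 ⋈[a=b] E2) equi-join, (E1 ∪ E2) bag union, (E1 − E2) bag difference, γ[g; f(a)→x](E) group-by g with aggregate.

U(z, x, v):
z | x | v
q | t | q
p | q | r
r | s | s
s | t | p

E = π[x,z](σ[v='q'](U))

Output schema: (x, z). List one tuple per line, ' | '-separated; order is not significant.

Per-node cardinality:
  U → 4
  σ[v='q'](U) → 1
  π[x,z](σ[v='q'](U)) → 1

== RESULT ==
x | z
t | q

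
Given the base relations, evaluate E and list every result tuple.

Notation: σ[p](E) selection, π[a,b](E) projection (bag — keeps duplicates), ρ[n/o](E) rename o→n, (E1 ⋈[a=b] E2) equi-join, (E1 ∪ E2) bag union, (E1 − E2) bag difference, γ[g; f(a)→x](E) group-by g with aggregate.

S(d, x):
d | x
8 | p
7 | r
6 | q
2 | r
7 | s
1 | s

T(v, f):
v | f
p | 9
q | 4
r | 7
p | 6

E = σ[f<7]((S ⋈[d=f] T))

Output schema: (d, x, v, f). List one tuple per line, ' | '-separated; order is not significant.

Subexpression sizes:
  S → 6
  T → 4
  (S ⋈[d=f] T) → 3
  σ[f<7]((S ⋈[d=f] T)) → 1

== RESULT ==
d | x | v | f
6 | q | p | 6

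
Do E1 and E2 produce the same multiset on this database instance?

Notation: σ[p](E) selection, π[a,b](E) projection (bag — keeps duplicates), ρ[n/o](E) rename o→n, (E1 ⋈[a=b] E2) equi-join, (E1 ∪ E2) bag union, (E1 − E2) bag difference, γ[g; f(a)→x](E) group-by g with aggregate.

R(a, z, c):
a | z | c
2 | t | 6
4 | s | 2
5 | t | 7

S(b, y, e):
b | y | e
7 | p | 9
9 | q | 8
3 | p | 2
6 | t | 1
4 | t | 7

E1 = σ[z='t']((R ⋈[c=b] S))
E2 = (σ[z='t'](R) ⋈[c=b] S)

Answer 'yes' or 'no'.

E1 row counts bottom-up:
  R → 3
  S → 5
  (R ⋈[c=b] S) → 2
  σ[z='t']((R ⋈[c=b] S)) → 2
E2 row counts bottom-up:
  R → 3
  σ[z='t'](R) → 2
  S → 5
  (σ[z='t'](R) ⋈[c=b] S) → 2

E1 and E2 produce the same multiset:
a | z | c | b | y | e
2 | t | 6 | 6 | t | 1
5 | t | 7 | 7 | p | 9

yes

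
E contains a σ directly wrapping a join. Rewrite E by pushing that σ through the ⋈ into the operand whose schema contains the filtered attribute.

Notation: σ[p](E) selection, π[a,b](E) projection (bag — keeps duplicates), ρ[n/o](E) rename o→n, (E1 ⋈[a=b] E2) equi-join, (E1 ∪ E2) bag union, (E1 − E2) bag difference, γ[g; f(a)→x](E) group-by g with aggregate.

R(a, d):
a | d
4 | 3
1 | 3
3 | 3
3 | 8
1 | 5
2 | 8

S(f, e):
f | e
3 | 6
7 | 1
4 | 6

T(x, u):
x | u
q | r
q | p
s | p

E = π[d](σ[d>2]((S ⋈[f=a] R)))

σ filters on d, owned by the right side.
E' = π[d]((S ⋈[f=a] σ[d>2](R)))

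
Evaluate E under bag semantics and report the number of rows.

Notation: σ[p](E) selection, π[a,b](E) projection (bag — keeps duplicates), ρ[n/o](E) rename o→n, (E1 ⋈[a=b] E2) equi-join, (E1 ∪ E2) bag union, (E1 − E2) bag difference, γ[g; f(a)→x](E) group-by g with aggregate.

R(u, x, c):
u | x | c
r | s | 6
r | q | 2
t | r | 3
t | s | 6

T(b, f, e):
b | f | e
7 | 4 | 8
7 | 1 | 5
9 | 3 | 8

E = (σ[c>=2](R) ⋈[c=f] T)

Subexpression sizes:
  R → 4
  σ[c>=2](R) → 4
  T → 3
  (σ[c>=2](R) ⋈[c=f] T) → 1

|E| = 1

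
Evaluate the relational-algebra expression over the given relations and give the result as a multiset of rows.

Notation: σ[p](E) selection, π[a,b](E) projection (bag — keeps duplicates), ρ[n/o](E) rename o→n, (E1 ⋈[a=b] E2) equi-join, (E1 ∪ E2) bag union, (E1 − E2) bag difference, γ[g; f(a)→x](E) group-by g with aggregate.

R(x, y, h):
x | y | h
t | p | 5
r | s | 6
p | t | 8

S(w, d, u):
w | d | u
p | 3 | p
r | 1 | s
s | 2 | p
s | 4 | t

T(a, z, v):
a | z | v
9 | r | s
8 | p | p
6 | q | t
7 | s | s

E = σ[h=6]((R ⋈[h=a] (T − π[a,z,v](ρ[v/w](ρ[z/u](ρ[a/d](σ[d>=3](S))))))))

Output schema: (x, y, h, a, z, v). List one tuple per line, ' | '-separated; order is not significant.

Row counts bottom-up:
  R → 3
  T → 4
  S → 4
  σ[d>=3](S) → 2
  ρ[a/d](σ[d>=3](S)) → 2
  ρ[z/u](ρ[a/d](σ[d>=3](S))) → 2
  ρ[v/w](ρ[z/u](ρ[a/d](σ[d>=3](S)))) → 2
  π[a,z,v](ρ[v/w](ρ[z/u](ρ[a/d](σ[d>=3](S))))) → 2
  (T − π[a,z,v](ρ[v/w](ρ[z/u](ρ[a/d](σ[d>=3](S)))))) → 4
  (R ⋈[h=a] (T − π[a,z,v](ρ[v/w](ρ[z/u](ρ[a/d](σ[d>=3](S))))))) → 2
  σ[h=6]((R ⋈[h=a] (T − π[a,z,v](ρ[v/w](ρ[z/u](ρ[a/d](σ[d>=3](S)))))))) → 1

== RESULT ==
x | y | h | a | z | v
r | s | 6 | 6 | q | t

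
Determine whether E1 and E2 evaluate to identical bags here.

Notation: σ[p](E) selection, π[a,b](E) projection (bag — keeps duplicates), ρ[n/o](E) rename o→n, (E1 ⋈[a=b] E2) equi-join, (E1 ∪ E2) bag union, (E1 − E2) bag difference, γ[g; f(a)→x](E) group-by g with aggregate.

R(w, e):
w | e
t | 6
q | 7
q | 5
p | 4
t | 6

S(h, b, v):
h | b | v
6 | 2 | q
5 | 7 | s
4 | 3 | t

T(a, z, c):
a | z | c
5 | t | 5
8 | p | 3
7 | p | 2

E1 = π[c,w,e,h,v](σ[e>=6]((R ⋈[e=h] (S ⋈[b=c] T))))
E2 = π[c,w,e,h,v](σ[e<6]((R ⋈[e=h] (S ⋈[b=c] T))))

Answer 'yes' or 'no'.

E1 subexpression sizes:
  R → 5
  S → 3
  T → 3
  (S ⋈[b=c] T) → 2
  (R ⋈[e=h] (S ⋈[b=c] T)) → 3
  σ[e>=6]((R ⋈[e=h] (S ⋈[b=c] T))) → 2
  π[c,w,e,h,v](σ[e>=6]((R ⋈[e=h] (S ⋈[b=c] T)))) → 2
E2 subexpression sizes:
  R → 5
  S → 3
  T → 3
  (S ⋈[b=c] T) → 2
  (R ⋈[e=h] (S ⋈[b=c] T)) → 3
  σ[e<6]((R ⋈[e=h] (S ⋈[b=c] T))) → 1
  π[c,w,e,h,v](σ[e<6]((R ⋈[e=h] (S ⋈[b=c] T)))) → 1

E1 result:
c | w | e | h | v
2 | t | 6 | 6 | q
2 | t | 6 | 6 | q
E2 result:
c | w | e | h | v
3 | p | 4 | 4 | t
Witness: (3, 'p', 4, 4, 't') appears 0× in E1 but 1× in E2.

no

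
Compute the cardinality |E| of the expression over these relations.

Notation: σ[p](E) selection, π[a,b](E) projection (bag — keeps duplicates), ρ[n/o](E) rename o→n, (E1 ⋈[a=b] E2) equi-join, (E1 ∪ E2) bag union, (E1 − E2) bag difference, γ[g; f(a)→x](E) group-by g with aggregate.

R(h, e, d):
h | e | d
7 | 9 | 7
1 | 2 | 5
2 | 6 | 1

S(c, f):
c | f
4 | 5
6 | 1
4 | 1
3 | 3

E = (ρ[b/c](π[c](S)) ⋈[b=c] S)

Subexpression sizes:
  S → 4
  π[c](S) → 4
  ρ[b/c](π[c](S)) → 4
  S → 4
  (ρ[b/c](π[c](S)) ⋈[b=c] S) → 6

|E| = 6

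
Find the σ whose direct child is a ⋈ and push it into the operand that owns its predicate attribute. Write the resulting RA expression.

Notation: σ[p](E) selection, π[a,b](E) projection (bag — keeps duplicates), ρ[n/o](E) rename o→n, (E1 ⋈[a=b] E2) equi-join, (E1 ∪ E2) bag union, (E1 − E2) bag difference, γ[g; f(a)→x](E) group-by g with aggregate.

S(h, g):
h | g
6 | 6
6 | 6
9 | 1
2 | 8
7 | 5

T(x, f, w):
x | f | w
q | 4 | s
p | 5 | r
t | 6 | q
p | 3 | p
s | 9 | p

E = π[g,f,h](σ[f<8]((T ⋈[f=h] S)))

σ filters on f, owned by the left side.
E' = π[g,f,h]((σ[f<8](T) ⋈[f=h] S))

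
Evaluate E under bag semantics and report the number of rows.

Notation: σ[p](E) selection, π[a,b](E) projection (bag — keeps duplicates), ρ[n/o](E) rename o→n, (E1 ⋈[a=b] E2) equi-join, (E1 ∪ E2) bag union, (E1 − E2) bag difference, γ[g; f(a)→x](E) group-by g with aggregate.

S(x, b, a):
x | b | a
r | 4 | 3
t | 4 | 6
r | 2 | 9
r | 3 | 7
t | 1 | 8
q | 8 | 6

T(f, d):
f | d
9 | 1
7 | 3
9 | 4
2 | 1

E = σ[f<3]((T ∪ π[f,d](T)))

Subexpression sizes:
  T → 4
  T → 4
  π[f,d](T) → 4
  (T ∪ π[f,d](T)) → 8
  σ[f<3]((T ∪ π[f,d](T))) → 2

|E| = 2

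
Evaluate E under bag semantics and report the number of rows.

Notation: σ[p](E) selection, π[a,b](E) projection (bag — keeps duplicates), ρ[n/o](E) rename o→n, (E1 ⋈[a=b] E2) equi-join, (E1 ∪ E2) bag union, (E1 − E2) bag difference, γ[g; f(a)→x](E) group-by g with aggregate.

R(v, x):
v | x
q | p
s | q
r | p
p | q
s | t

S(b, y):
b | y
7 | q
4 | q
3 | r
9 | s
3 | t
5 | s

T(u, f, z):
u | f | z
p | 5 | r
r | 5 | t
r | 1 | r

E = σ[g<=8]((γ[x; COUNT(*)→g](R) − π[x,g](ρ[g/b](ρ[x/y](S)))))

Subexpression sizes:
  R → 5
  γ[x; COUNT(*)→g](R) → 3
  S → 6
  ρ[x/y](S) → 6
  ρ[g/b](ρ[x/y](S)) → 6
  π[x,g](ρ[g/b](ρ[x/y](S))) → 6
  (γ[x; COUNT(*)→g](R) − π[x,g](ρ[g/b](ρ[x/y](S)))) → 3
  σ[g<=8]((γ[x; COUNT(*)→g](R) − π[x,g](ρ[g/b](ρ[x/y](S))))) → 3

|E| = 3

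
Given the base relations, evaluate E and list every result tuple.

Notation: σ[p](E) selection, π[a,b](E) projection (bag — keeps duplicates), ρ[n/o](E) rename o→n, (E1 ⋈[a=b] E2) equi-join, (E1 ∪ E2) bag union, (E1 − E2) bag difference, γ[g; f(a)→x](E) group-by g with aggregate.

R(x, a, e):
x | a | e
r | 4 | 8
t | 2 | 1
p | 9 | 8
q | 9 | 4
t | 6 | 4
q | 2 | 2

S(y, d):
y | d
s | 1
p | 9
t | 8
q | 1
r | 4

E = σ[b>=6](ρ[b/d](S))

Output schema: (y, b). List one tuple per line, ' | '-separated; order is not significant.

Subexpression sizes:
  S → 5
  ρ[b/d](S) → 5
  σ[b>=6](ρ[b/d](S)) → 2

== RESULT ==
y | b
p | 9
t | 8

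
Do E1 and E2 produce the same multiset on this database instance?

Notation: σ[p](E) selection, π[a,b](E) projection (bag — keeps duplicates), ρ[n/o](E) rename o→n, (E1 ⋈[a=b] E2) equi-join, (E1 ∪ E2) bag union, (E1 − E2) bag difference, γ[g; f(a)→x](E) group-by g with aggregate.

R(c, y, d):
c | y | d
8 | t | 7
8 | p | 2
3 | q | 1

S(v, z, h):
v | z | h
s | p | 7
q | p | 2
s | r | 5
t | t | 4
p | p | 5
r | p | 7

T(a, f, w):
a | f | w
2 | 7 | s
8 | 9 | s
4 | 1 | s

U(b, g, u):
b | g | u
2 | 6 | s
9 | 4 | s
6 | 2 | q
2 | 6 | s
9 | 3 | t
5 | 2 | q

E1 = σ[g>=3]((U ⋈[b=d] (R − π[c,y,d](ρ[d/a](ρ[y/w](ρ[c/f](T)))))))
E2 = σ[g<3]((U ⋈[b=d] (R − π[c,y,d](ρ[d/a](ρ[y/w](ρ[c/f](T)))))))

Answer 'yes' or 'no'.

E1 subexpression sizes:
  U → 6
  R → 3
  T → 3
  ρ[c/f](T) → 3
  ρ[y/w](ρ[c/f](T)) → 3
  ρ[d/a](ρ[y/w](ρ[c/f](T))) → 3
  π[c,y,d](ρ[d/a](ρ[y/w](ρ[c/f](T)))) → 3
  (R − π[c,y,d](ρ[d/a](ρ[y/w](ρ[c/f](T))))) → 3
  (U ⋈[b=d] (R − π[c,y,d](ρ[d/a](ρ[y/w](ρ[c/f](T)))))) → 2
  σ[g>=3]((U ⋈[b=d] (R − π[c,y,d](ρ[d/a](ρ[y/w](ρ[c/f](T))))))) → 2
E2 subexpression sizes:
  U → 6
  R → 3
  T → 3
  ρ[c/f](T) → 3
  ρ[y/w](ρ[c/f](T)) → 3
  ρ[d/a](ρ[y/w](ρ[c/f](T))) → 3
  π[c,y,d](ρ[d/a](ρ[y/w](ρ[c/f](T)))) → 3
  (R − π[c,y,d](ρ[d/a](ρ[y/w](ρ[c/f](T))))) → 3
  (U ⋈[b=d] (R − π[c,y,d](ρ[d/a](ρ[y/w](ρ[c/f](T)))))) → 2
  σ[g<3]((U ⋈[b=d] (R − π[c,y,d](ρ[d/a](ρ[y/w](ρ[c/f](T))))))) → 0

E1 result:
b | g | u | c | y | d
2 | 6 | s | 8 | p | 2
2 | 6 | s | 8 | p | 2
E2 result:
b | g | u | c | y | d
(0 rows)
Witness: (2, 6, 's', 8, 'p', 2) appears 2× in E1 but 0× in E2.

no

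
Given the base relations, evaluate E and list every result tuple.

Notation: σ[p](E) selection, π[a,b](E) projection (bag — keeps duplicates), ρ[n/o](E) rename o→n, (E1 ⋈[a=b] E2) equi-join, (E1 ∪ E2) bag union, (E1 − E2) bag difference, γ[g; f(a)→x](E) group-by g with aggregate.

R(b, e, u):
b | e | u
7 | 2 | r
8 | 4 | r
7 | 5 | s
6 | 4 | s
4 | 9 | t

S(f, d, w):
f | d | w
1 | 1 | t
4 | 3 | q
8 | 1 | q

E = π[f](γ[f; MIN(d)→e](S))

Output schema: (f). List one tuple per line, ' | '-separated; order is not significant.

Row counts bottom-up:
  S → 3
  γ[f; MIN(d)→e](S) → 3
  π[f](γ[f; MIN(d)→e](S)) → 3

== RESULT ==
f
1
4
8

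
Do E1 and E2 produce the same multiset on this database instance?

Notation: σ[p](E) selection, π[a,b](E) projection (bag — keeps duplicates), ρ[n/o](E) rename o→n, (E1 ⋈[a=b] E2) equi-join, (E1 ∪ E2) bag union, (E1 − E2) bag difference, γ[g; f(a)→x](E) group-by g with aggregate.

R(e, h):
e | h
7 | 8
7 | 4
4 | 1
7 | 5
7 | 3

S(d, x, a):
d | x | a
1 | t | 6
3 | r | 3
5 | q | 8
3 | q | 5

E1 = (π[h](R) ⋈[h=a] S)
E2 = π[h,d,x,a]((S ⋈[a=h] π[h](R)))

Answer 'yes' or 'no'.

E1 stepwise |·|:
  R → 5
  π[h](R) → 5
  S → 4
  (π[h](R) ⋈[h=a] S) → 3
E2 stepwise |·|:
  S → 4
  R → 5
  π[h](R) → 5
  (S ⋈[a=h] π[h](R)) → 3
  π[h,d,x,a]((S ⋈[a=h] π[h](R))) → 3

E1 and E2 produce the same multiset:
h | d | x | a
3 | 3 | r | 3
5 | 3 | q | 5
8 | 5 | q | 8

yes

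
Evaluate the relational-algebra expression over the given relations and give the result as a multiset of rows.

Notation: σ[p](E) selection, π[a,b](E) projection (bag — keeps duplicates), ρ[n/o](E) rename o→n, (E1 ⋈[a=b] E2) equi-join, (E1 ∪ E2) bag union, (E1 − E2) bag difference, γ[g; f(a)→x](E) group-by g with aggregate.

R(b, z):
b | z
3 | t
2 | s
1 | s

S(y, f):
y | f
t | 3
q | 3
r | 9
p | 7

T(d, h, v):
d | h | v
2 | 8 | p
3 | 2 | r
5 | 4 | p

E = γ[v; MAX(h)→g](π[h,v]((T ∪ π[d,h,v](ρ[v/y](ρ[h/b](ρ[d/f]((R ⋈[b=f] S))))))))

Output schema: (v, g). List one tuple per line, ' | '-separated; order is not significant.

Subexpression sizes:
  T → 3
  R → 3
  S → 4
  (R ⋈[b=f] S) → 2
  ρ[d/f]((R ⋈[b=f] S)) → 2
  ρ[h/b](ρ[d/f]((R ⋈[b=f] S))) → 2
  ρ[v/y](ρ[h/b](ρ[d/f]((R ⋈[b=f] S)))) → 2
  π[d,h,v](ρ[v/y](ρ[h/b](ρ[d/f]((R ⋈[b=f] S))))) → 2
  (T ∪ π[d,h,v](ρ[v/y](ρ[h/b](ρ[d/f]((R ⋈[b=f] S)))))) → 5
  π[h,v]((T ∪ π[d,h,v](ρ[v/y](ρ[h/b](ρ[d/f]((R ⋈[b=f] S))))))) → 5
  γ[v; MAX(h)→g](π[h,v]((T ∪ π[d,h,v](ρ[v/y](ρ[h/b](ρ[d/f]((R ⋈[b=f] S)))))))) → 4

== RESULT ==
v | g
p | 8
q | 3
r | 2
t | 3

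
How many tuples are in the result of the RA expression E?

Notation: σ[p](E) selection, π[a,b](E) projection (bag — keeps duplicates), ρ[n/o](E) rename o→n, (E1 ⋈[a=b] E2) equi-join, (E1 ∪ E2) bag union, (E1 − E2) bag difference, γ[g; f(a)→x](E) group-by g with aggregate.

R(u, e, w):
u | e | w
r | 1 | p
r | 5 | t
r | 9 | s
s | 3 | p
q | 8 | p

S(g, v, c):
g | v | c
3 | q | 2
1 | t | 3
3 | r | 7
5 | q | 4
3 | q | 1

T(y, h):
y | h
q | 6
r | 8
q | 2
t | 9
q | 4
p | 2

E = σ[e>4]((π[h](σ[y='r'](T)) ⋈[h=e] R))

Stepwise |·|:
  T → 6
  σ[y='r'](T) → 1
  π[h](σ[y='r'](T)) → 1
  R → 5
  (π[h](σ[y='r'](T)) ⋈[h=e] R) → 1
  σ[e>4]((π[h](σ[y='r'](T)) ⋈[h=e] R)) → 1

|E| = 1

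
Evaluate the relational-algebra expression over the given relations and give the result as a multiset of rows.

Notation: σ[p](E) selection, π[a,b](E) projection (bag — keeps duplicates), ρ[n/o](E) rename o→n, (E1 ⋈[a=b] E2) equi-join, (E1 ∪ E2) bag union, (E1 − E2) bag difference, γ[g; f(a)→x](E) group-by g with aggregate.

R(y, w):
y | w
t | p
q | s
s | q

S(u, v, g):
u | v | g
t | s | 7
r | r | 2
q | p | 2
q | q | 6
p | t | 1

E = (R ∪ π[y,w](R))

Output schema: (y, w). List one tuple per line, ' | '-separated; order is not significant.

Per-node cardinality:
  R → 3
  R → 3
  π[y,w](R) → 3
  (R ∪ π[y,w](R)) → 6

== RESULT ==
y | w
q | s
q | s
s | q
s | q
t | p
t | p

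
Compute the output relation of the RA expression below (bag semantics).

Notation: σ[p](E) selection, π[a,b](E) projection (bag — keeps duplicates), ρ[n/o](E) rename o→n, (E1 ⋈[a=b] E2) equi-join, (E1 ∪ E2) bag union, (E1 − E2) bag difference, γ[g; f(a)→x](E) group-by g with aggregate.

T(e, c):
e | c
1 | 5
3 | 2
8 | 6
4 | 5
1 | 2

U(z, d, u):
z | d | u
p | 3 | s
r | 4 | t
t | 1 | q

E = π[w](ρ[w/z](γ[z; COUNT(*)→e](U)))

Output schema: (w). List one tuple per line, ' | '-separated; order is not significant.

Row counts bottom-up:
  U → 3
  γ[z; COUNT(*)→e](U) → 3
  ρ[w/z](γ[z; COUNT(*)→e](U)) → 3
  π[w](ρ[w/z](γ[z; COUNT(*)→e](U))) → 3

== RESULT ==
w
p
r
t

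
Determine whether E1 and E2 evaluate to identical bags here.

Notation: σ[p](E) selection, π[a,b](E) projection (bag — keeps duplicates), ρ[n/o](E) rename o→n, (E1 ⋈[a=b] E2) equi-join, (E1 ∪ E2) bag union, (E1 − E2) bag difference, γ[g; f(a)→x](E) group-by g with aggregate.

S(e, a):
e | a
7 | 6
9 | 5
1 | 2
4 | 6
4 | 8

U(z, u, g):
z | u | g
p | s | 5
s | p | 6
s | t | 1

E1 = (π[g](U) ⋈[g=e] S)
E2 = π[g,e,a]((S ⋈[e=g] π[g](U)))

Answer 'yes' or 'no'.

E1 row counts bottom-up:
  U → 3
  π[g](U) → 3
  S → 5
  (π[g](U) ⋈[g=e] S) → 1
E2 row counts bottom-up:
  S → 5
  U → 3
  π[g](U) → 3
  (S ⋈[e=g] π[g](U)) → 1
  π[g,e,a]((S ⋈[e=g] π[g](U))) → 1

E1 and E2 produce the same multiset:
g | e | a
1 | 1 | 2

yes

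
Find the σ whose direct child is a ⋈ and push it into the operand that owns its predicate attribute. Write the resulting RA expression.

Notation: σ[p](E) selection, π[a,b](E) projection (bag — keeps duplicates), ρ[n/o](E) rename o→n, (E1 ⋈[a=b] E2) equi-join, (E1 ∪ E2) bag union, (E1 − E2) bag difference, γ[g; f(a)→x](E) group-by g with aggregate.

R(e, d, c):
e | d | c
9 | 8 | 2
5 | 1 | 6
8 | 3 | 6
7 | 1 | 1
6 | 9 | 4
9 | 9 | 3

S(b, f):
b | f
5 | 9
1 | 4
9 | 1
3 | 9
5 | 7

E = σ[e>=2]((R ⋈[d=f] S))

σ filters on e, owned by the left side.
E' = (σ[e>=2](R) ⋈[d=f] S)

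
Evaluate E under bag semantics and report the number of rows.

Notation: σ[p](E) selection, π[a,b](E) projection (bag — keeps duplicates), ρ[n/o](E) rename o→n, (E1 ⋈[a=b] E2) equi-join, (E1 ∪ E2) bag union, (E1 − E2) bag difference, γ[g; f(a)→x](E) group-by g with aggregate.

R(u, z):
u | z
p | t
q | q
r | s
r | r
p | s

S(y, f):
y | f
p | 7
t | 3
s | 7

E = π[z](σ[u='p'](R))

Row counts bottom-up:
  R → 5
  σ[u='p'](R) → 2
  π[z](σ[u='p'](R)) → 2

|E| = 2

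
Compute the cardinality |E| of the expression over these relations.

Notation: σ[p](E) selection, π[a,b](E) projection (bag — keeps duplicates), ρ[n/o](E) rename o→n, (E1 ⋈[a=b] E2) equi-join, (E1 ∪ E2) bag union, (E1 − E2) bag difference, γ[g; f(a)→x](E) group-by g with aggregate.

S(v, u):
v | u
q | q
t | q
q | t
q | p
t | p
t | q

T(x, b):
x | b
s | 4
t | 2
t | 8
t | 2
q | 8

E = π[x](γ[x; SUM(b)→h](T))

Per-node cardinality:
  T → 5
  γ[x; SUM(b)→h](T) → 3
  π[x](γ[x; SUM(b)→h](T)) → 3

|E| = 3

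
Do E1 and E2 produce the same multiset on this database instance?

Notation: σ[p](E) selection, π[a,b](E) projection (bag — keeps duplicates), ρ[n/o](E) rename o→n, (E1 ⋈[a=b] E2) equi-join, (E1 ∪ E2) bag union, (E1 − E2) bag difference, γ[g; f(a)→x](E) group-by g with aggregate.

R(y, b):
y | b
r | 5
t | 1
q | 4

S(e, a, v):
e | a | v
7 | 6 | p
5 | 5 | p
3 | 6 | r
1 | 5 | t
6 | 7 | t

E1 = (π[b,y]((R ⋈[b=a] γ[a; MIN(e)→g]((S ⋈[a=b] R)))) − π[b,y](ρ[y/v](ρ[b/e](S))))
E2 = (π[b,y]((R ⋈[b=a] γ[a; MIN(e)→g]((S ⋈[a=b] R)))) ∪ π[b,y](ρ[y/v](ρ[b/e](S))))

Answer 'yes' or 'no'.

E1 stepwise |·|:
  R → 3
  S → 5
  R → 3
  (S ⋈[a=b] R) → 2
  γ[a; MIN(e)→g]((S ⋈[a=b] R)) → 1
  (R ⋈[b=a] γ[a; MIN(e)→g]((S ⋈[a=b] R))) → 1
  π[b,y]((R ⋈[b=a] γ[a; MIN(e)→g]((S ⋈[a=b] R)))) → 1
  S → 5
  ρ[b/e](S) → 5
  ρ[y/v](ρ[b/e](S)) → 5
  π[b,y](ρ[y/v](ρ[b/e](S))) → 5
  (π[b,y]((R ⋈[b=a] γ[a; MIN(e)→g]((S ⋈[a=b] R)))) − π[b,y](ρ[y/v](ρ[b/e](S)))) → 1
E2 stepwise |·|:
  R → 3
  S → 5
  R → 3
  (S ⋈[a=b] R) → 2
  γ[a; MIN(e)→g]((S ⋈[a=b] R)) → 1
  (R ⋈[b=a] γ[a; MIN(e)→g]((S ⋈[a=b] R))) → 1
  π[b,y]((R ⋈[b=a] γ[a; MIN(e)→g]((S ⋈[a=b] R)))) → 1
  S → 5
  ρ[b/e](S) → 5
  ρ[y/v](ρ[b/e](S)) → 5
  π[b,y](ρ[y/v](ρ[b/e](S))) → 5
  (π[b,y]((R ⋈[b=a] γ[a; MIN(e)→g]((S ⋈[a=b] R)))) ∪ π[b,y](ρ[y/v](ρ[b/e](S)))) → 6

E1 result:
b | y
5 | r
E2 result:
b | y
1 | t
3 | r
5 | p
5 | r
6 | t
7 | p
Witness: (6, 't') appears 0× in E1 but 1× in E2.

no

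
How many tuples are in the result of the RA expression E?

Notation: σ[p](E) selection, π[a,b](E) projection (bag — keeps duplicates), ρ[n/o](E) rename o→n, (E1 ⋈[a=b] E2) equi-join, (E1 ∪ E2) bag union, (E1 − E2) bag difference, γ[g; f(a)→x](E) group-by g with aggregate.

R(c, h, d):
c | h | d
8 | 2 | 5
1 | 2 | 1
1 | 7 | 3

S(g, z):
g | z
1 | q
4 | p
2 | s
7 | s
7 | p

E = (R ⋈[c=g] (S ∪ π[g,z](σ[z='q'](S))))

Stepwise |·|:
  R → 3
  S → 5
  S → 5
  σ[z='q'](S) → 1
  π[g,z](σ[z='q'](S)) → 1
  (S ∪ π[g,z](σ[z='q'](S))) → 6
  (R ⋈[c=g] (S ∪ π[g,z](σ[z='q'](S)))) → 4

|E| = 4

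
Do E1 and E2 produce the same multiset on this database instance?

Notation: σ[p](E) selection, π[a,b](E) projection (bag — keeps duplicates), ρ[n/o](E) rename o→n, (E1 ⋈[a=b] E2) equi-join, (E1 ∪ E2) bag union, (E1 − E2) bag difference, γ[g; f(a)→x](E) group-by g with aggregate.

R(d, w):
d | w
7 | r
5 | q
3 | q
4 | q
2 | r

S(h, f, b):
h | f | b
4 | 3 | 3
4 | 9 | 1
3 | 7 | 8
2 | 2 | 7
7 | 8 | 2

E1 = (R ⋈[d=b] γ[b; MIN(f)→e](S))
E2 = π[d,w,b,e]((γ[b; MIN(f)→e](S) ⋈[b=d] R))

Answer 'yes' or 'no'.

E1 stepwise |·|:
  R → 5
  S → 5
  γ[b; MIN(f)→e](S) → 5
  (R ⋈[d=b] γ[b; MIN(f)→e](S)) → 3
E2 stepwise |·|:
  S → 5
  γ[b; MIN(f)→e](S) → 5
  R → 5
  (γ[b; MIN(f)→e](S) ⋈[b=d] R) → 3
  π[d,w,b,e]((γ[b; MIN(f)→e](S) ⋈[b=d] R)) → 3

E1 and E2 produce the same multiset:
d | w | b | e
2 | r | 2 | 8
3 | q | 3 | 3
7 | r | 7 | 2

yes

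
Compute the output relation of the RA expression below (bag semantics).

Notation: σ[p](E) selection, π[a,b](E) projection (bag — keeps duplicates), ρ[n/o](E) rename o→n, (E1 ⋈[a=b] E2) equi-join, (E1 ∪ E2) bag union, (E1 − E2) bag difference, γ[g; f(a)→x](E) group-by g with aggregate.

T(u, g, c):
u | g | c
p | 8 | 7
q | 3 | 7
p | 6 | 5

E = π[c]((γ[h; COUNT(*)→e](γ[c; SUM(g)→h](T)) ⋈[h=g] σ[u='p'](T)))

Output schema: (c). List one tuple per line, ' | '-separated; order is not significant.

Stepwise |·|:
  T → 3
  γ[c; SUM(g)→h](T) → 2
  γ[h; COUNT(*)→e](γ[c; SUM(g)→h](T)) → 2
  T → 3
  σ[u='p'](T) → 2
  (γ[h; COUNT(*)→e](γ[c; SUM(g)→h](T)) ⋈[h=g] σ[u='p'](T)) → 1
  π[c]((γ[h; COUNT(*)→e](γ[c; SUM(g)→h](T)) ⋈[h=g] σ[u='p'](T))) → 1

== RESULT ==
c
5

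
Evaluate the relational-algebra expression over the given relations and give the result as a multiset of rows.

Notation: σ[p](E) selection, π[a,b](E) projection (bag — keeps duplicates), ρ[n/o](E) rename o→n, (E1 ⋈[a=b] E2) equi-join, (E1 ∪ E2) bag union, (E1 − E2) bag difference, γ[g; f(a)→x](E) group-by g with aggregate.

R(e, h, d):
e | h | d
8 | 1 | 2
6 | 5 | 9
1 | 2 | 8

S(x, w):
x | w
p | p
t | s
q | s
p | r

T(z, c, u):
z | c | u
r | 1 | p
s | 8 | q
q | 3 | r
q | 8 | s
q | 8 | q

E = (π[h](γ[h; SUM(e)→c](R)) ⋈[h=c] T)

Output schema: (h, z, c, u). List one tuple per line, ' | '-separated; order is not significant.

Per-node cardinality:
  R → 3
  γ[h; SUM(e)→c](R) → 3
  π[h](γ[h; SUM(e)→c](R)) → 3
  T → 5
  (π[h](γ[h; SUM(e)→c](R)) ⋈[h=c] T) → 1

== RESULT ==
h | z | c | u
1 | r | 1 | p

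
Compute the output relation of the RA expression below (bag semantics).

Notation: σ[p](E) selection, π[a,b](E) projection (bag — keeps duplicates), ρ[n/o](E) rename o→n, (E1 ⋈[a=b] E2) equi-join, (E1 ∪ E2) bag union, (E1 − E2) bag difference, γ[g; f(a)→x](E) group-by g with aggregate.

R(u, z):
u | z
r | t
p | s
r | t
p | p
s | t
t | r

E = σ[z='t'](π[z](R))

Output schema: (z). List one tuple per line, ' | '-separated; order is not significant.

Subexpression sizes:
  R → 6
  π[z](R) → 6
  σ[z='t'](π[z](R)) → 3

== RESULT ==
z
t
t
t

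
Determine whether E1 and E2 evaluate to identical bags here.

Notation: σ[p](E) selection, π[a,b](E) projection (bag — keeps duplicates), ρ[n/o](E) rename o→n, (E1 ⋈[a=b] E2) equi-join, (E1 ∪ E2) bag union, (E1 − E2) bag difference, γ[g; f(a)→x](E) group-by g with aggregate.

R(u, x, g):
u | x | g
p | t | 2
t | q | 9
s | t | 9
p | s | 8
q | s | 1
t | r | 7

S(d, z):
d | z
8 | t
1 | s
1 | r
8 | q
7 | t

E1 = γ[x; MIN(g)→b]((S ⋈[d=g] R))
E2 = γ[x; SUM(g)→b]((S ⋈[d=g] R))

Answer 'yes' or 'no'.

E1 row counts bottom-up:
  S → 5
  R → 6
  (S ⋈[d=g] R) → 5
  γ[x; MIN(g)→b]((S ⋈[d=g] R)) → 2
E2 row counts bottom-up:
  S → 5
  R → 6
  (S ⋈[d=g] R) → 5
  γ[x; SUM(g)→b]((S ⋈[d=g] R)) → 2

E1 result:
x | b
r | 7
s | 1
E2 result:
x | b
r | 7
s | 18
Witness: ('s', 1) appears 1× in E1 but 0× in E2.

no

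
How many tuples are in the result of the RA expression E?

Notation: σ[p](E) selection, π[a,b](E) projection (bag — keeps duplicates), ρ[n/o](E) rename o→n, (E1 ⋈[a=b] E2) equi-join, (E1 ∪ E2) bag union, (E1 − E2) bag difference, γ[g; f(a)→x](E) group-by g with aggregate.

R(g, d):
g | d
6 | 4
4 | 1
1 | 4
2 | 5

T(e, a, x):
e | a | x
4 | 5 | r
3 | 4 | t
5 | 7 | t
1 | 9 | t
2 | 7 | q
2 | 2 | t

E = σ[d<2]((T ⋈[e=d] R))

Stepwise |·|:
  T → 6
  R → 4
  (T ⋈[e=d] R) → 4
  σ[d<2]((T ⋈[e=d] R)) → 1

|E| = 1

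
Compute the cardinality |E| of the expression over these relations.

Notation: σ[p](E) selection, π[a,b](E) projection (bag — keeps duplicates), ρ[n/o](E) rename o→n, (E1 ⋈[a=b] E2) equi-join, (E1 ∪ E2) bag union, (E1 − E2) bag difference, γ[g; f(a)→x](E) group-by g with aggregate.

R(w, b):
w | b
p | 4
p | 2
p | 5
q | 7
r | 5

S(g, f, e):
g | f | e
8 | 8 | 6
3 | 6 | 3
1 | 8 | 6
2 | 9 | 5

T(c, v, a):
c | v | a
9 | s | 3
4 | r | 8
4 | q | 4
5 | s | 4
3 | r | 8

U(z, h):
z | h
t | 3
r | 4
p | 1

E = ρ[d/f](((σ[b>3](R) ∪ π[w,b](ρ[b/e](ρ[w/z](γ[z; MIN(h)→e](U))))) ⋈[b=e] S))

Row counts bottom-up:
  R → 5
  σ[b>3](R) → 4
  U → 3
  γ[z; MIN(h)→e](U) → 3
  ρ[w/z](γ[z; MIN(h)→e](U)) → 3
  ρ[b/e](ρ[w/z](γ[z; MIN(h)→e](U))) → 3
  π[w,b](ρ[b/e](ρ[w/z](γ[z; MIN(h)→e](U)))) → 3
  (σ[b>3](R) ∪ π[w,b](ρ[b/e](ρ[w/z](γ[z; MIN(h)→e](U))))) → 7
  S → 4
  ((σ[b>3](R) ∪ π[w,b](ρ[b/e](ρ[w/z](γ[z; MIN(h)→e](U))))) ⋈[b=e] S) → 3
  ρ[d/f](((σ[b>3](R) ∪ π[w,b](ρ[b/e](ρ[w/z](γ[z; MIN(h)→e](U))))) ⋈[b=e] S)) → 3

|E| = 3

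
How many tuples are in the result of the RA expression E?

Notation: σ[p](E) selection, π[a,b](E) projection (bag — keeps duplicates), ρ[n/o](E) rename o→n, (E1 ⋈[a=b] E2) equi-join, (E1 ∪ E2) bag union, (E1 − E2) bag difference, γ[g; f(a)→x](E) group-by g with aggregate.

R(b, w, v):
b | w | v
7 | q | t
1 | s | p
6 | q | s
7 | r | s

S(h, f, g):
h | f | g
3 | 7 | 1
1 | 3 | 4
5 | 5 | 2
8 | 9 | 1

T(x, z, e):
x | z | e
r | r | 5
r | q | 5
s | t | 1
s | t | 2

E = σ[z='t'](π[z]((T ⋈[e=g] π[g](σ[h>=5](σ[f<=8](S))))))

Row counts bottom-up:
  T → 4
  S → 4
  σ[f<=8](S) → 3
  σ[h>=5](σ[f<=8](S)) → 1
  π[g](σ[h>=5](σ[f<=8](S))) → 1
  (T ⋈[e=g] π[g](σ[h>=5](σ[f<=8](S)))) → 1
  π[z]((T ⋈[e=g] π[g](σ[h>=5](σ[f<=8](S))))) → 1
  σ[z='t'](π[z]((T ⋈[e=g] π[g](σ[h>=5](σ[f<=8](S)))))) → 1

|E| = 1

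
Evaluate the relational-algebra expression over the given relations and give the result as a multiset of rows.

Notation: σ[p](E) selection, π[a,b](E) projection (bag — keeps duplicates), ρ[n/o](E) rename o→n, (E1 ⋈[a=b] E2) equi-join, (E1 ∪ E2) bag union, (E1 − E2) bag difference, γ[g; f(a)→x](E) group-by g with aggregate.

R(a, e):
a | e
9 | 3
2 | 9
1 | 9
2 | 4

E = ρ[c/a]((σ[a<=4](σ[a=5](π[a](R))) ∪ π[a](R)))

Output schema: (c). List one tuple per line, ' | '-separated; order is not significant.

Subexpression sizes:
  R → 4
  π[a](R) → 4
  σ[a=5](π[a](R)) → 0
  σ[a<=4](σ[a=5](π[a](R))) → 0
  R → 4
  π[a](R) → 4
  (σ[a<=4](σ[a=5](π[a](R))) ∪ π[a](R)) → 4
  ρ[c/a]((σ[a<=4](σ[a=5](π[a](R))) ∪ π[a](R))) → 4

== RESULT ==
c
1
2
2
9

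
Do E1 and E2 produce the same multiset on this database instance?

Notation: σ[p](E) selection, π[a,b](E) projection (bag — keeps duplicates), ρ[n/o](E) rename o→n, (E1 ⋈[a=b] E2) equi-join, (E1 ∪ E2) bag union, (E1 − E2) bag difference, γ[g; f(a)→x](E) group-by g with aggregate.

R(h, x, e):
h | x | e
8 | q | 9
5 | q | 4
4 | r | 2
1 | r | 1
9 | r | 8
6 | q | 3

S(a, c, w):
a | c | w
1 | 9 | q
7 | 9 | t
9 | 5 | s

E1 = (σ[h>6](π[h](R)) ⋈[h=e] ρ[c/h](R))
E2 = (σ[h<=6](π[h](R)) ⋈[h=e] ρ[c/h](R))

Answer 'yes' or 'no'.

E1 stepwise |·|:
  R → 6
  π[h](R) → 6
  σ[h>6](π[h](R)) → 2
  R → 6
  ρ[c/h](R) → 6
  (σ[h>6](π[h](R)) ⋈[h=e] ρ[c/h](R)) → 2
E2 stepwise |·|:
  R → 6
  π[h](R) → 6
  σ[h<=6](π[h](R)) → 4
  R → 6
  ρ[c/h](R) → 6
  (σ[h<=6](π[h](R)) ⋈[h=e] ρ[c/h](R)) → 2

E1 result:
h | c | x | e
8 | 9 | r | 8
9 | 8 | q | 9
E2 result:
h | c | x | e
1 | 1 | r | 1
4 | 5 | q | 4
Witness: (9, 8, 'q', 9) appears 1× in E1 but 0× in E2.

no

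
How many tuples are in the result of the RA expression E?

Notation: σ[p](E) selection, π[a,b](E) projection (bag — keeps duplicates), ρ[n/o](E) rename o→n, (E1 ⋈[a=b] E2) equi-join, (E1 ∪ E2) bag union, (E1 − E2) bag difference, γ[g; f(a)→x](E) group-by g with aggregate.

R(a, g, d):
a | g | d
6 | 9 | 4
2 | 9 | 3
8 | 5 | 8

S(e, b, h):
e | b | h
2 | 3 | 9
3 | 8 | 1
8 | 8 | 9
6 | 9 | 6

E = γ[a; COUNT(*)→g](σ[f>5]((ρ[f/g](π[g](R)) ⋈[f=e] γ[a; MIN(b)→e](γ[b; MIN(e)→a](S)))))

Per-node cardinality:
  R → 3
  π[g](R) → 3
  ρ[f/g](π[g](R)) → 3
  S → 4
  γ[b; MIN(e)→a](S) → 3
  γ[a; MIN(b)→e](γ[b; MIN(e)→a](S)) → 3
  (ρ[f/g](π[g](R)) ⋈[f=e] γ[a; MIN(b)→e](γ[b; MIN(e)→a](S))) → 2
  σ[f>5]((ρ[f/g](π[g](R)) ⋈[f=e] γ[a; MIN(b)→e](γ[b; MIN(e)→a](S)))) → 2
  γ[a; COUNT(*)→g](σ[f>5]((ρ[f/g](π[g](R)) ⋈[f=e] γ[a; MIN(b)→e](γ[b; MIN(e)→a](S))))) → 1

|E| = 1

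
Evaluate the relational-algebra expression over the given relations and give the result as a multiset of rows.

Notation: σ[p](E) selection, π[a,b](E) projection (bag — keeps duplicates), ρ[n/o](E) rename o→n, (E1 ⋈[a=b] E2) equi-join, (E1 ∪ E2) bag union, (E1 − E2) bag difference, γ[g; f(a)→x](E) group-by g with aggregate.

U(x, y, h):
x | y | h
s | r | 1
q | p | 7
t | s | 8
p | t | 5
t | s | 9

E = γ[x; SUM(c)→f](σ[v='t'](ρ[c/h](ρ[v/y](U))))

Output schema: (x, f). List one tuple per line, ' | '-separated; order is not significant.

Row counts bottom-up:
  U → 5
  ρ[v/y](U) → 5
  ρ[c/h](ρ[v/y](U)) → 5
  σ[v='t'](ρ[c/h](ρ[v/y](U))) → 1
  γ[x; SUM(c)→f](σ[v='t'](ρ[c/h](ρ[v/y](U)))) → 1

== RESULT ==
x | f
p | 5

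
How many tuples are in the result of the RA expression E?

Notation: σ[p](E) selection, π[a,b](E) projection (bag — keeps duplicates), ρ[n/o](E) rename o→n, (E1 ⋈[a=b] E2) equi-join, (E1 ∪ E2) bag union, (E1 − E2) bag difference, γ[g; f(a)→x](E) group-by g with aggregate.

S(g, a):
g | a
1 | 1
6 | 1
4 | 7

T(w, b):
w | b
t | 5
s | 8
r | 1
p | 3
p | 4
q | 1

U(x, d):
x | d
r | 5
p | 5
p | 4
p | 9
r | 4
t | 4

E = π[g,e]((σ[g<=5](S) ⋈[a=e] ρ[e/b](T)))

Per-node cardinality:
  S → 3
  σ[g<=5](S) → 2
  T → 6
  ρ[e/b](T) → 6
  (σ[g<=5](S) ⋈[a=e] ρ[e/b](T)) → 2
  π[g,e]((σ[g<=5](S) ⋈[a=e] ρ[e/b](T))) → 2

|E| = 2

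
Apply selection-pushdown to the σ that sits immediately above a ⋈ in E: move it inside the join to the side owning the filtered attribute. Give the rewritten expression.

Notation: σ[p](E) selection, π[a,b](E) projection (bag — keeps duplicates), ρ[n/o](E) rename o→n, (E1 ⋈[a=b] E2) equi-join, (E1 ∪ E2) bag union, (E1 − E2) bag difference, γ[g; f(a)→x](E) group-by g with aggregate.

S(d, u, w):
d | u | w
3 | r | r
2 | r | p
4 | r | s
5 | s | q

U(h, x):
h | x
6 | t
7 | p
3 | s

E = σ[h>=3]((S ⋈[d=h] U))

σ filters on h, owned by the right side.
E' = (S ⋈[d=h] σ[h>=3](U))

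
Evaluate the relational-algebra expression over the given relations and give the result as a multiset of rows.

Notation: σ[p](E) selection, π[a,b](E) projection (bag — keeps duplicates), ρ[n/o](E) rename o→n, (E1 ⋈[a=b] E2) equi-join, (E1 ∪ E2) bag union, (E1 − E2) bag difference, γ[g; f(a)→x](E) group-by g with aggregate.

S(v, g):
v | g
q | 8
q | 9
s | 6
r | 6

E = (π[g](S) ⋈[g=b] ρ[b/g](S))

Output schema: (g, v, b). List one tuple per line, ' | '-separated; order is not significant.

Subexpression sizes:
  S → 4
  π[g](S) → 4
  S → 4
  ρ[b/g](S) → 4
  (π[g](S) ⋈[g=b] ρ[b/g](S)) → 6

== RESULT ==
g | v | b
6 | r | 6
6 | r | 6
6 | s | 6
6 | s | 6
8 | q | 8
9 | q | 9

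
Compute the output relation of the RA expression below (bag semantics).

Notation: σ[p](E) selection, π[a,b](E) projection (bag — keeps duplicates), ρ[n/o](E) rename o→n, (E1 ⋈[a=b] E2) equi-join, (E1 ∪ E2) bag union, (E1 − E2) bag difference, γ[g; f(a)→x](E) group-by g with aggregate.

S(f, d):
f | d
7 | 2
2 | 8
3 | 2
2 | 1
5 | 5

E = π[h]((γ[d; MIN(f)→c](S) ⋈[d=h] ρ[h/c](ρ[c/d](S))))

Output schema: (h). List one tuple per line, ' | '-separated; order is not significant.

Stepwise |·|:
  S → 5
  γ[d; MIN(f)→c](S) → 4
  S → 5
  ρ[c/d](S) → 5
  ρ[h/c](ρ[c/d](S)) → 5
  (γ[d; MIN(f)→c](S) ⋈[d=h] ρ[h/c](ρ[c/d](S))) → 5
  π[h]((γ[d; MIN(f)→c](S) ⋈[d=h] ρ[h/c](ρ[c/d](S)))) → 5

== RESULT ==
h
1
2
2
5
8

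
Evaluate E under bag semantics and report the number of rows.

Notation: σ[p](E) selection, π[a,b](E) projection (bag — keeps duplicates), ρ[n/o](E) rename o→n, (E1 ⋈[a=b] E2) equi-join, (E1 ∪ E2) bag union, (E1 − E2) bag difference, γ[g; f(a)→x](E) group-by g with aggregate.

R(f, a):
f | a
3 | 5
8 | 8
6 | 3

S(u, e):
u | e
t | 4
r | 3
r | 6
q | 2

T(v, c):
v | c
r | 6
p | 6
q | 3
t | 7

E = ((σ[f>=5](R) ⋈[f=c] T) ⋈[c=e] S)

Subexpression sizes:
  R → 3
  σ[f>=5](R) → 2
  T → 4
  (σ[f>=5](R) ⋈[f=c] T) → 2
  S → 4
  ((σ[f>=5](R) ⋈[f=c] T) ⋈[c=e] S) → 2

|E| = 2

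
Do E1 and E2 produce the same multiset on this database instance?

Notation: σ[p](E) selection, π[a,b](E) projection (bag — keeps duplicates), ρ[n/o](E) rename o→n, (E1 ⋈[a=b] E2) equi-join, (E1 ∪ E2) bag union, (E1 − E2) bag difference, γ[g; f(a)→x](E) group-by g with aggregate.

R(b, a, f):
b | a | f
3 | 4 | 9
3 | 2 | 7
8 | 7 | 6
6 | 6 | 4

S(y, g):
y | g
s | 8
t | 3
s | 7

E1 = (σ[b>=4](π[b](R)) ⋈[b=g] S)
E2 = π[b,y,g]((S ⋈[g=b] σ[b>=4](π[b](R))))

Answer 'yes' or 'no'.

E1 per-node cardinality:
  R → 4
  π[b](R) → 4
  σ[b>=4](π[b](R)) → 2
  S → 3
  (σ[b>=4](π[b](R)) ⋈[b=g] S) → 1
E2 per-node cardinality:
  S → 3
  R → 4
  π[b](R) → 4
  σ[b>=4](π[b](R)) → 2
  (S ⋈[g=b] σ[b>=4](π[b](R))) → 1
  π[b,y,g]((S ⋈[g=b] σ[b>=4](π[b](R)))) → 1

E1 and E2 produce the same multiset:
b | y | g
8 | s | 8

yes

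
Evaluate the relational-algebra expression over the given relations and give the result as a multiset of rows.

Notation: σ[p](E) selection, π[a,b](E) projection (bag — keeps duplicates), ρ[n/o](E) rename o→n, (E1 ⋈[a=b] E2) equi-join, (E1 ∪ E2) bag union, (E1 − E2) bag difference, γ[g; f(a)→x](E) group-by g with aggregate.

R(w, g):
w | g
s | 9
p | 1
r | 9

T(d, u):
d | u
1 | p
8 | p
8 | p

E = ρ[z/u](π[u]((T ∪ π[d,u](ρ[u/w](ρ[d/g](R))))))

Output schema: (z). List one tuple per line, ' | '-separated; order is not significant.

Row counts bottom-up:
  T → 3
  R → 3
  ρ[d/g](R) → 3
  ρ[u/w](ρ[d/g](R)) → 3
  π[d,u](ρ[u/w](ρ[d/g](R))) → 3
  (T ∪ π[d,u](ρ[u/w](ρ[d/g](R)))) → 6
  π[u]((T ∪ π[d,u](ρ[u/w](ρ[d/g](R))))) → 6
  ρ[z/u](π[u]((T ∪ π[d,u](ρ[u/w](ρ[d/g](R)))))) → 6

== RESULT ==
z
p
p
p
p
r
s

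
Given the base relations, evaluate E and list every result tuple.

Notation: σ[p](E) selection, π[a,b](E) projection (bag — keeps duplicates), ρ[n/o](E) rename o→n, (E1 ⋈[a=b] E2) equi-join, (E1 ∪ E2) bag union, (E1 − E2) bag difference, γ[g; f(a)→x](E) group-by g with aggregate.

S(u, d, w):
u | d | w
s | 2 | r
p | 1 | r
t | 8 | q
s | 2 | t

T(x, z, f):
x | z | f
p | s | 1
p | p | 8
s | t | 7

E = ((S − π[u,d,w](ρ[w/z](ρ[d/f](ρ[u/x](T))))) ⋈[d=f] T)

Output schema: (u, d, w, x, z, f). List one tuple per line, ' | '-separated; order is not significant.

Subexpression sizes:
  S → 4
  T → 3
  ρ[u/x](T) → 3
  ρ[d/f](ρ[u/x](T)) → 3
  ρ[w/z](ρ[d/f](ρ[u/x](T))) → 3
  π[u,d,w](ρ[w/z](ρ[d/f](ρ[u/x](T)))) → 3
  (S − π[u,d,w](ρ[w/z](ρ[d/f](ρ[u/x](T))))) → 4
  T → 3
  ((S − π[u,d,w](ρ[w/z](ρ[d/f](ρ[u/x](T))))) ⋈[d=f] T) → 2

== RESULT ==
u | d | w | x | z | f
p | 1 | r | p | s | 1
t | 8 | q | p | p | 8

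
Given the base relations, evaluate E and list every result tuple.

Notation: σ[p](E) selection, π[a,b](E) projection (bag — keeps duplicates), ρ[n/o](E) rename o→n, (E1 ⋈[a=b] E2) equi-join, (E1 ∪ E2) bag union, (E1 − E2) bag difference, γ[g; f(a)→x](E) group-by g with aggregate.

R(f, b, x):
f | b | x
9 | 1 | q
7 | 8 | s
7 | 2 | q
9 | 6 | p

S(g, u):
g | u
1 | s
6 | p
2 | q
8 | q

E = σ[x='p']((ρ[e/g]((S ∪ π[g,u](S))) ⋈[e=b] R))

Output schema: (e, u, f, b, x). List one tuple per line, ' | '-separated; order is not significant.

Per-node cardinality:
  S → 4
  S → 4
  π[g,u](S) → 4
  (S ∪ π[g,u](S)) → 8
  ρ[e/g]((S ∪ π[g,u](S))) → 8
  R → 4
  (ρ[e/g]((S ∪ π[g,u](S))) ⋈[e=b] R) → 8
  σ[x='p']((ρ[e/g]((S ∪ π[g,u](S))) ⋈[e=b] R)) → 2

== RESULT ==
e | u | f | b | x
6 | p | 9 | 6 | p
6 | p | 9 | 6 | p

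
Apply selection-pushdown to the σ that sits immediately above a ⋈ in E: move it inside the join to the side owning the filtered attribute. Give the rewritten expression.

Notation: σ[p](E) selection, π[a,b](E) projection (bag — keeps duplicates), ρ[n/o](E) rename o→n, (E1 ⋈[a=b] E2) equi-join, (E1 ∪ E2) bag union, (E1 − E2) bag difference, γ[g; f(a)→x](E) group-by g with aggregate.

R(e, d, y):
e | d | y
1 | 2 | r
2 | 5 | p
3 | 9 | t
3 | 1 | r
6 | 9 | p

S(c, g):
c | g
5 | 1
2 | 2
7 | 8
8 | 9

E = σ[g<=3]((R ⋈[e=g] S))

σ filters on g, owned by the right side.
E' = (R ⋈[e=g] σ[g<=3](S))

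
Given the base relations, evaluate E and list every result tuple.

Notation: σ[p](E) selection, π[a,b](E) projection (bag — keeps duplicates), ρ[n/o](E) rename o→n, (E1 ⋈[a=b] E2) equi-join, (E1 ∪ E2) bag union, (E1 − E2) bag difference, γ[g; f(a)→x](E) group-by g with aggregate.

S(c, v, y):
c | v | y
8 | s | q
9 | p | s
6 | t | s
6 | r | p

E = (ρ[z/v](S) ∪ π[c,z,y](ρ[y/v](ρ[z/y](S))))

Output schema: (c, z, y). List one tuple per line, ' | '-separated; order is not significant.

Row counts bottom-up:
  S → 4
  ρ[z/v](S) → 4
  S → 4
  ρ[z/y](S) → 4
  ρ[y/v](ρ[z/y](S)) → 4
  π[c,z,y](ρ[y/v](ρ[z/y](S))) → 4
  (ρ[z/v](S) ∪ π[c,z,y](ρ[y/v](ρ[z/y](S)))) → 8

== RESULT ==
c | z | y
6 | p | r
6 | r | p
6 | s | t
6 | t | s
8 | q | s
8 | s | q
9 | p | s
9 | s | p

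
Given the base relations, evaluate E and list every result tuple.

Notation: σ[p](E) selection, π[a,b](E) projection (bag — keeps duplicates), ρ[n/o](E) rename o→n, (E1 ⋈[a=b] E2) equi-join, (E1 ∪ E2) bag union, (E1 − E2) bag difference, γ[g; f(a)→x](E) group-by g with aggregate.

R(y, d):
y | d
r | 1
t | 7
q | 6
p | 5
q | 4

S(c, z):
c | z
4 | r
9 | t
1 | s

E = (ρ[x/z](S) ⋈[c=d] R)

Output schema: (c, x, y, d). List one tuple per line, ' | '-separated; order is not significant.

Per-node cardinality:
  S → 3
  ρ[x/z](S) → 3
  R → 5
  (ρ[x/z](S) ⋈[c=d] R) → 2

== RESULT ==
c | x | y | d
1 | s | r | 1
4 | r | q | 4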